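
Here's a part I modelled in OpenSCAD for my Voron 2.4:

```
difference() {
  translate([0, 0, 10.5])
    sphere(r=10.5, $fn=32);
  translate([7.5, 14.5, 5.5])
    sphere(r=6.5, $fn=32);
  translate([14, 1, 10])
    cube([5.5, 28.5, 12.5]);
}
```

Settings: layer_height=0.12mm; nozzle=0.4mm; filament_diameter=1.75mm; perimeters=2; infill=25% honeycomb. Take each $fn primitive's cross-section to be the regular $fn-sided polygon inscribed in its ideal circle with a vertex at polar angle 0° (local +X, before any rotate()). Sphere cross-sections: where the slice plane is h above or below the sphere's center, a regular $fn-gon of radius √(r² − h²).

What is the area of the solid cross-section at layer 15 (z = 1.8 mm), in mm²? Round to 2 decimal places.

At z = 1.8 mm: the r=10.5 sphere slices to a regular 32-gon of circumradius 5.879 (√(r²−h²) with h=8.7 from center) (area = (32/2)·5.879²·sin(360°/32) = 107.88 mm²); the r=6.5 sphere at (7.5, 14.5) slices to a regular 32-gon of circumradius 5.344 (√(r²−h²) with h=3.7 from center) (area = (32/2)·5.344²·sin(360°/32) = 89.15 mm²); the cube at (14, 1) is absent (z outside [10, 22.5]); Taking the first minus the rest: starting from the r=10.5 sphere (107.88 mm²), the r=6.5 sphere at (7.5, 14.5) misses the remaining region (no effect) — area = 107.88 mm². Overall, the cross-section is a single solid region. Net area = 107.88 mm².

107.88 mm²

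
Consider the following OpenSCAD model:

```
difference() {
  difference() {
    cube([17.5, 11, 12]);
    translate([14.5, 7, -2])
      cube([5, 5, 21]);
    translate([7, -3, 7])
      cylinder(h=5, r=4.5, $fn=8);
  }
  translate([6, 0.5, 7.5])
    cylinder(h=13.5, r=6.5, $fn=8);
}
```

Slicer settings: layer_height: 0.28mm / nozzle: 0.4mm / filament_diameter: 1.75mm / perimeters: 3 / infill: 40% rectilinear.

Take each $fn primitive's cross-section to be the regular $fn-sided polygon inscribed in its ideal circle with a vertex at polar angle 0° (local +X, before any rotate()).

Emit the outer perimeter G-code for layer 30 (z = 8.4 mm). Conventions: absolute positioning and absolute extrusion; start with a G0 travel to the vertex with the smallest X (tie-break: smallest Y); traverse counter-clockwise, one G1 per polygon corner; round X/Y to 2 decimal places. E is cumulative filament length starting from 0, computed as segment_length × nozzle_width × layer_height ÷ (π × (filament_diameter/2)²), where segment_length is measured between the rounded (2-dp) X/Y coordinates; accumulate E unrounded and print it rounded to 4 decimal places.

G0 X0.00 Y1.71 Z8.40
G1 X1.40 Y5.10 E0.1708
G1 X6.00 Y7.00 E0.4025
G1 X10.60 Y5.10 E0.6343
G1 X12.50 Y0.50 E0.8660
G1 X12.29 Y0.00 E0.8913
G1 X17.50 Y0.00 E1.1339
G1 X17.50 Y7.00 E1.4598
G1 X14.50 Y7.00 E1.5995
G1 X14.50 Y11.00 E1.7858
G1 X0.00 Y11.00 E2.4610
G1 X0.00 Y1.71 E2.8935

At z = 8.4 mm: the 17.5×11 cube contributes its full rectangle; the cube at (14.5, 7) (footprint 5×5) is included at this height; the r=4.5 cylinder at (7, -3) gives a regular 8-gon of circumradius 4.5 (constant along its height); Subtracting the remaining from the first: starting from the 17.5×11 cube, the 5×5 cube at (14.5, 7) partially overlaps it — only the 12.00 mm² overlap (of its 25.00 mm²) is removed, clipping the outline; the r=4.5 cylinder at (7, -3) partially overlaps it — only the 5.37 mm² overlap (of its 57.28 mm²) is removed, clipping the outline — 1 connected region; the r=6.5 cylinder at (6, 0.5) contributes a regular 8-gon of circumradius 6.5; After the difference (first − rest): starting from that combined region, the r=6.5 cylinder at (6, 0.5) partially overlaps it — only the 60.28 mm² overlap (of its 119.50 mm²) is removed, clipping the outline — 1 connected region. The outline is a single polygon with 11 vertices. Extrusion per mm of travel: 0.4 × 0.28 / (π × 0.875²) = 0.046564. Accumulating E over each segment gives final E = 2.8935.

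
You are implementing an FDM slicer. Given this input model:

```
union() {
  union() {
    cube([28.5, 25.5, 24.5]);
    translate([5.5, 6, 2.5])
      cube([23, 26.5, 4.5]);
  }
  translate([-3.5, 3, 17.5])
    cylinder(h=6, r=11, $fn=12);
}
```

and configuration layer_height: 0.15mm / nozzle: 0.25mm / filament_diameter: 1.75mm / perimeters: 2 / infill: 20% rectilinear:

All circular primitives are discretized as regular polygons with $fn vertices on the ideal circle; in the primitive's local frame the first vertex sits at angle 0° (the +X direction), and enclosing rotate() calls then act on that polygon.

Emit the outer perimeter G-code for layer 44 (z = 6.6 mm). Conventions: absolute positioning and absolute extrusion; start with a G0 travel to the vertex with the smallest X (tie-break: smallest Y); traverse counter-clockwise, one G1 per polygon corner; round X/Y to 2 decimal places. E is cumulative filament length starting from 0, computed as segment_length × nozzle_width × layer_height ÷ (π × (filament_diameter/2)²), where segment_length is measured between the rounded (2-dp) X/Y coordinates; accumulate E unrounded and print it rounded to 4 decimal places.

G0 X0.00 Y0.00 Z6.60
G1 X28.50 Y0.00 E0.4443
G1 X28.50 Y32.50 E0.9510
G1 X5.50 Y32.50 E1.3096
G1 X5.50 Y25.50 E1.4188
G1 X0.00 Y25.50 E1.5045
G1 X0.00 Y0.00 E1.9021

At z = 6.6 mm: the cube (footprint 28.5×25.5) is included at this height; the cube at (5.5, 6) is present — its section is the full 23×26.5 rectangle; Merging all regions: the regions partially overlap (shared area 448.50 mm²), so overlapping operands fuse into one piece — 1 connected region; the cylinder at (-3.5, 3) does not reach this height (z outside [17.5, 23.5]); Combining (union): only that combined region is present, so the union is just that shape — 1 connected region. The outline is a single polygon with 6 vertices. Extrusion per mm of travel: 0.25 × 0.15 / (π × 0.875²) = 0.015591. Accumulating E over each segment gives final E = 1.9021.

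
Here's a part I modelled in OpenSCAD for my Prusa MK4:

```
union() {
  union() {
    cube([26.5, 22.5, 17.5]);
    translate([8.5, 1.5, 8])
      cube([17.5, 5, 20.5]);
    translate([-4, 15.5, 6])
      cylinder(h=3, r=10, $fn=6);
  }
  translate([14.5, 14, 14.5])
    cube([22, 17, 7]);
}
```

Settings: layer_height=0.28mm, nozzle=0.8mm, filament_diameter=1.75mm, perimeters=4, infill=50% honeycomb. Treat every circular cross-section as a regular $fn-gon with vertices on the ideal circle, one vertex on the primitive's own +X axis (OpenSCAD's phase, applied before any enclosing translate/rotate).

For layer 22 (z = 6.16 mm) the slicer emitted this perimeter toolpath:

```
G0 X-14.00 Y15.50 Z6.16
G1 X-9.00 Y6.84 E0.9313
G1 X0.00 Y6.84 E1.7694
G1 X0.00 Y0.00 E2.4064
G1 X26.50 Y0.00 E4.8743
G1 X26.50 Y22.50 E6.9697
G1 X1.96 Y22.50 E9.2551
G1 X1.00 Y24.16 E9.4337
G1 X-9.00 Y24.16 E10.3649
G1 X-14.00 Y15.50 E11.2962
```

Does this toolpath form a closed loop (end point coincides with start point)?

Start point (G0): (-14.00, 15.50). End point (last G1): the path returns to the start — closed.

yes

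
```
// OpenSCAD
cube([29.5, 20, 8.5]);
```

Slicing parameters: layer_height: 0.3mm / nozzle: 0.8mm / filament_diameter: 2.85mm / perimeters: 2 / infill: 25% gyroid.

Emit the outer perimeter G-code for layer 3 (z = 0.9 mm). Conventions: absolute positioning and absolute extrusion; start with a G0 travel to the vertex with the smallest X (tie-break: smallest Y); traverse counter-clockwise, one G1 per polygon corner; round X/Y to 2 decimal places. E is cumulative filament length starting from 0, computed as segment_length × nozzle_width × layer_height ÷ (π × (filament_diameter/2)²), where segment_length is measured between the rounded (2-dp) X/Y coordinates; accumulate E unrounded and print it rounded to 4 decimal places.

G0 X0.00 Y0.00 Z0.90
G1 X29.50 Y0.00 E1.1098
G1 X29.50 Y20.00 E1.8622
G1 X0.00 Y20.00 E2.9721
G1 X0.00 Y0.00 E3.7245

At z = 0.9 mm: the 29.5×20 cube contributes its full rectangle. The outline is a single polygon with 4 vertices. Extrusion per mm of travel: 0.8 × 0.3 / (π × 1.425²) = 0.037621. Accumulating E over each segment gives final E = 3.7245.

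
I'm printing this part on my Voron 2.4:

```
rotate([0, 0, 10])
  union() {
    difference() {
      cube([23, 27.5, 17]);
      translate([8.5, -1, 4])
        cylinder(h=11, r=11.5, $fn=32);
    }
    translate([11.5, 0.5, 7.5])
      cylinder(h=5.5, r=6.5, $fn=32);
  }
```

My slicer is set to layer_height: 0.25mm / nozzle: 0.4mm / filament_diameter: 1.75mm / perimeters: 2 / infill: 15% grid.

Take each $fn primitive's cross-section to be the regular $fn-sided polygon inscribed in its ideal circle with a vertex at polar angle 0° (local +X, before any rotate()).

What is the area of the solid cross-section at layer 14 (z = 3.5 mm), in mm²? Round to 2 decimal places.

At z = 3.5 mm: the cube is present — its section is the full 23×27.5 rectangle (area 632.50 mm²); the cylinder at (8.5, -1) is not intersected at this z (z outside [4, 15]); After the difference (first − rest): none of the subtracted shapes is present at this height, so the 23×27.5 cube is unchanged — area = 632.50 mm²; the cylinder at (11.5, 0.5) does not reach this height (z outside [7.5, 13]); Taking the union: only that combined region is present, so the union is just that shape — area = 632.50 mm²; (rotated 10° about Z; rotation is an isometry so areas/perimeters/island counts are preserved). Overall, the cross-section is a single solid region. Net area = 632.50 mm².

632.50 mm²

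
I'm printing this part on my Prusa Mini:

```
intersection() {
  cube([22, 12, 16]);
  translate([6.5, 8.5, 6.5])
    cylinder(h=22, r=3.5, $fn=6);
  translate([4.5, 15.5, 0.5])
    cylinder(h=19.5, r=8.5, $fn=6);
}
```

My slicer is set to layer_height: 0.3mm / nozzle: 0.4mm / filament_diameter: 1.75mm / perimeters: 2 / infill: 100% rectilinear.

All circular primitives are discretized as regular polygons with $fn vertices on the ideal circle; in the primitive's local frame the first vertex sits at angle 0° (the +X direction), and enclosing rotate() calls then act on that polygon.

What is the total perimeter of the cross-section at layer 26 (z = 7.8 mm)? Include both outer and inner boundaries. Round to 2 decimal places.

At z = 7.8 mm: the cube (footprint 22×12) is included at this height (perimeter 68.00 mm); the r=3.5 cylinder at (6.5, 8.5) gives a regular 6-gon of circumradius 3.5 (constant along its height) (perimeter = 2·6·3.500·sin(180°/6) = 21.00 mm); the r=8.5 cylinder at (4.5, 15.5) contributes a regular 6-gon of circumradius 8.5 (perimeter = 2·6·8.500·sin(180°/6) = 51.00 mm); Keeping only the common overlap: the r=3.5 cylinder at (6.5, 8.5) lies inside the 22×12 cube, so the common part is the r=3.5 cylinder at (6.5, 8.5) itself; the r=8.5 cylinder at (4.5, 15.5) partially overlaps the running intersection; clipping to the common part keeps 17.52 mm² — boundary = 16.88 mm. Overall, the cross-section is a single solid region. Total boundary length (outer) = 16.88 mm.

16.88 mm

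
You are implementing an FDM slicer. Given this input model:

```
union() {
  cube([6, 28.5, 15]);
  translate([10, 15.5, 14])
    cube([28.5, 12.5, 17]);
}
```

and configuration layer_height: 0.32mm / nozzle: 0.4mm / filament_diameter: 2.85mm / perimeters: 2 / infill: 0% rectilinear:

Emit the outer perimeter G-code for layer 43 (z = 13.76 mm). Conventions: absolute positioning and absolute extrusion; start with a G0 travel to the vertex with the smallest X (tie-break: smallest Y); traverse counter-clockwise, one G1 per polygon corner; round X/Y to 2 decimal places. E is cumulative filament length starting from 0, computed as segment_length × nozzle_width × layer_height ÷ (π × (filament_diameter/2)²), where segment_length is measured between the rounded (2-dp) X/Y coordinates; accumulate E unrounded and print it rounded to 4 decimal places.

G0 X0.00 Y0.00 Z13.76
G1 X6.00 Y0.00 E0.1204
G1 X6.00 Y28.50 E0.6922
G1 X0.00 Y28.50 E0.8126
G1 X0.00 Y0.00 E1.3845

At z = 13.76 mm: the 6×28.5 cube contributes its full rectangle; the cube at (10, 15.5) is not intersected at this z (z outside [14, 31]); Merging all regions: only the 6×28.5 cube is present, so the union is just that shape — 1 connected region. The outline is a single polygon with 4 vertices. Extrusion per mm of travel: 0.4 × 0.32 / (π × 1.425²) = 0.020065. Accumulating E over each segment gives final E = 1.3845.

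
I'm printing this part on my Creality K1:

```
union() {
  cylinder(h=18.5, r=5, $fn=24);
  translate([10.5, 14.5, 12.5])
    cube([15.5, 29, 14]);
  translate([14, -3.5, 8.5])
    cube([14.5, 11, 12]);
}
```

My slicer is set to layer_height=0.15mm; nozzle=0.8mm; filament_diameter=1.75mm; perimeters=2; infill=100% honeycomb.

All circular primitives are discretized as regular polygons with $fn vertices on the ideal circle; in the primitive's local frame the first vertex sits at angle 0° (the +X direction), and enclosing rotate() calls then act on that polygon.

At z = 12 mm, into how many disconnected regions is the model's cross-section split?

2

At z = 12 mm: the r=5 cylinder gives a regular 24-gon of circumradius 5 (constant along its height); the cube at (10.5, 14.5) is absent (z outside [12.5, 26.5]); the 14.5×11 cube at (14, -3.5) contributes its full rectangle; Combining (union): the 2 present regions are separate (no shared area or edge), so areas and boundary lengths simply add and each stays a separate island — 2 connected regions. The result has 2 disconnected regions.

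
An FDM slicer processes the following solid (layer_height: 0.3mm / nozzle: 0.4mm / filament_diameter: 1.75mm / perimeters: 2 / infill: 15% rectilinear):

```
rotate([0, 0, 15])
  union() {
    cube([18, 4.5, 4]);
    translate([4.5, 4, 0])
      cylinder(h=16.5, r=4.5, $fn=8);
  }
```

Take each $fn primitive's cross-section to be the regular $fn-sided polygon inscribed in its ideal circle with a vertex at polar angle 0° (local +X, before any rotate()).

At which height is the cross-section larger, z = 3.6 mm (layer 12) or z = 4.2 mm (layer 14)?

layer 12 (z = 3.6 mm)

Layer 12 (z = 3.6): the 18×4.5 cube contributes its full rectangle (area 81.00 mm²); the r=4.5 cylinder at (4.5, 4) contributes a regular 8-gon of circumradius 4.5 (area = (8/2)·4.500²·sin(360°/8) = 57.28 mm²); Taking the union: the regions partially overlap — summed areas 138.28 mm² minus the doubly-counted overlap 32.43 mm² gives 105.84 mm² — area = 105.84 mm²; (whole slice rotated 15° about Z — lengths, areas and connectivity unchanged). So its area = 105.84 mm². Layer 14 (z = 4.2): the cube is absent (z outside [0, 4]); the cylinder at (4.5, 4): section is a regular 8-gon, circumradius r=4.5 (area = (8/2)·4.500²·sin(360°/8) = 57.28 mm²); Merging all regions: only the r=4.5 cylinder at (4.5, 4) is present, so the union is just that shape — area = 57.28 mm²; (whole slice rotated 15° about Z — lengths, areas and connectivity unchanged). So its area = 57.28 mm². Layer 12 is larger (105.84 vs 57.28 mm²).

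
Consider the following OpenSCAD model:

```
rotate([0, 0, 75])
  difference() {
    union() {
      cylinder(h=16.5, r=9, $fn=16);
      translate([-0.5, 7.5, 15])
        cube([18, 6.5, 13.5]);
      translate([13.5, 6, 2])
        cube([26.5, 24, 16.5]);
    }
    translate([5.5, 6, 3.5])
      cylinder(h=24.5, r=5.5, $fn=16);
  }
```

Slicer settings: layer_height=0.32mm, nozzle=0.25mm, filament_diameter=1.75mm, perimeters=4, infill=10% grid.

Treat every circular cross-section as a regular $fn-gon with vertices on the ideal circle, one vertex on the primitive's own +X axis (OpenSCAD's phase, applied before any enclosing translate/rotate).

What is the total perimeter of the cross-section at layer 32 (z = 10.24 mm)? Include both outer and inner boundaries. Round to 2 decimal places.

At z = 10.24 mm: the cylinder: section is a regular 16-gon, circumradius r=9 (perimeter = 2·16·9.000·sin(180°/16) = 56.19 mm); the cube at (-0.5, 7.5) is absent (z outside [15, 28.5]); the 26.5×24 cube at (13.5, 6) contributes its full rectangle (perimeter 101.00 mm); Merging all regions: the 2 present regions are separate (no shared area or edge), so areas and boundary lengths simply add and each stays a separate island — boundary = 157.19 mm; the r=5.5 cylinder at (5.5, 6) contributes a regular 16-gon of circumradius 5.5 (perimeter = 2·16·5.500·sin(180°/16) = 34.34 mm); Taking the first minus the rest: starting from that combined region, the r=5.5 cylinder at (5.5, 6) partially overlaps it — only the 48.03 mm² overlap (of its 92.61 mm²) is removed, clipping the outline — boundary = 160.75 mm; (whole slice rotated 75° about Z — lengths, areas and connectivity unchanged). Overall, the cross-section has 2 separate islands. Total boundary length (outer) = 160.75 mm.

160.75 mm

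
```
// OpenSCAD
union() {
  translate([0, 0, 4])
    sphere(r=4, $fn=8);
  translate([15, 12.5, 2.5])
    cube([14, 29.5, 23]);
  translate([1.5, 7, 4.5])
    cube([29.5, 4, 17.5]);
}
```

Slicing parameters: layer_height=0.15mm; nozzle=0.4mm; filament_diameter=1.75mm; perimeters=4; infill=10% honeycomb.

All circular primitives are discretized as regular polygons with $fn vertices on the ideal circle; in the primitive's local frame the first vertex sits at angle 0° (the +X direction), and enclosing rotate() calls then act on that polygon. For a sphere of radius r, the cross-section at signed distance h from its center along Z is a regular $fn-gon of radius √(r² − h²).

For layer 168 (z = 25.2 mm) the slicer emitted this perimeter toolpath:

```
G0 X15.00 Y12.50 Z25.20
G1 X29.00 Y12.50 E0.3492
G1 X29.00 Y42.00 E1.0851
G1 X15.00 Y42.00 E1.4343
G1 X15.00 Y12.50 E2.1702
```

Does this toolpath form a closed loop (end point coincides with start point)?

Start point (G0): (15.00, 12.50). End point (last G1): the path returns to the start — closed.

yes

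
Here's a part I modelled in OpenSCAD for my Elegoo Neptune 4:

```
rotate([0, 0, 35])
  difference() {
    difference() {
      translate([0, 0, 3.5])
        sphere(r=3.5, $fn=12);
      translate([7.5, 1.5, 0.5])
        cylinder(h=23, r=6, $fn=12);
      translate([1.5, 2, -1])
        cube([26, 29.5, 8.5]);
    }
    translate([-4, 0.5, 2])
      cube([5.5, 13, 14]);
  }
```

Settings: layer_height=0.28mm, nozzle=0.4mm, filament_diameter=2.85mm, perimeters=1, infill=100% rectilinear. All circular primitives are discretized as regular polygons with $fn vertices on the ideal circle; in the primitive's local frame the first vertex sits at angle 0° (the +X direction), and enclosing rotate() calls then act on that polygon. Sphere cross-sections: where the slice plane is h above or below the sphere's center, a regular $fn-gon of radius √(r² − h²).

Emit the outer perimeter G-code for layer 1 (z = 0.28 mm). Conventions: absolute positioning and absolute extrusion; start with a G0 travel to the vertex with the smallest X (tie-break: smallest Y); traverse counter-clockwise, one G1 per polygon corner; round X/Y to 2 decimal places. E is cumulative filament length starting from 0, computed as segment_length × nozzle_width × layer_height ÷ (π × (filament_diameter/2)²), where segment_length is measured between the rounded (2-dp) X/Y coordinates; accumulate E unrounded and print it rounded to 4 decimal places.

G0 X-1.37 Y-0.12 Z0.28
G1 X-1.12 Y-0.79 E0.0126
G1 X-0.58 Y-1.24 E0.0249
G1 X0.12 Y-1.37 E0.0374
G1 X0.79 Y-1.12 E0.0500
G1 X1.24 Y-0.58 E0.0623
G1 X1.37 Y0.12 E0.0748
G1 X1.12 Y0.79 E0.0873
G1 X0.58 Y1.24 E0.0997
G1 X-0.12 Y1.37 E0.1122
G1 X-0.79 Y1.12 E0.1247
G1 X-1.24 Y0.58 E0.1371
G1 X-1.37 Y-0.12 E0.1496

At z = 0.28 mm: the r=3.5 sphere contributes a regular 12-gon of circumradius √(3.5²−3.22²) = 1.372; the cylinder at (7.5, 1.5) is absent (z outside [0.5, 23.5]); the cube at (1.5, 2) is present — its section is the full 26×29.5 rectangle; After the difference (first − rest): starting from the r=3.5 sphere, the 26×29.5 cube at (1.5, 2) misses the remaining region (no effect) — 1 connected region; the cube at (-4, 0.5) does not reach this height (z outside [2, 16]); Taking the first minus the rest: none of the subtracted shapes is present at this height, so that combined region is unchanged — 1 connected region; (rotated 35° about Z; rotation is an isometry so areas/perimeters/island counts are preserved). The outline is a single polygon with 12 vertices. Extrusion per mm of travel: 0.4 × 0.28 / (π × 1.425²) = 0.017557. Accumulating E over each segment gives final E = 0.1496.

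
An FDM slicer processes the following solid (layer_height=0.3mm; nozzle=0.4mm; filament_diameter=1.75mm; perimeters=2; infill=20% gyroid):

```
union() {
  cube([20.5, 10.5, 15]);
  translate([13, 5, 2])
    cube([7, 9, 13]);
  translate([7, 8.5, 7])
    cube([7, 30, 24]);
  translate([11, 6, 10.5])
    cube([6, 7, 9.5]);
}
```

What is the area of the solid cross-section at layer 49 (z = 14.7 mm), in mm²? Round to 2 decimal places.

At z = 14.7 mm: the cube is present — its section is the full 20.5×10.5 rectangle (area 215.25 mm²); the cube at (13, 5) is present — its section is the full 7×9 rectangle (area 63.00 mm²); the cube at (7, 8.5) is present — its section is the full 7×30 rectangle (area 210.00 mm²); the cube at (11, 6) (footprint 6×7) is included at this height (area 42.00 mm²); Merging all regions: the regions partially overlap — summed areas 530.25 mm² minus the doubly-counted overlap 98.00 mm² gives 432.25 mm² — area = 432.25 mm². Overall, the cross-section is a single solid region. Net area = 432.25 mm².

432.25 mm²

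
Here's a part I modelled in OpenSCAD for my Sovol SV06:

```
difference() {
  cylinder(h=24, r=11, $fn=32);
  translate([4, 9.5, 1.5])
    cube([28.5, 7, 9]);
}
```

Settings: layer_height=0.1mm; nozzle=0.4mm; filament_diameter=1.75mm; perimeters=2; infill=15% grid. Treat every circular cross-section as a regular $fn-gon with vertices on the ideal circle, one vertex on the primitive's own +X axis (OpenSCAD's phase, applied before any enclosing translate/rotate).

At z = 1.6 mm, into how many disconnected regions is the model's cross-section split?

At z = 1.6 mm: the cylinder: section is a regular 32-gon, circumradius r=11; the cube at (4, 9.5) is present — its section is the full 28.5×7 rectangle; Taking the first minus the rest: starting from the r=11 cylinder, the 28.5×7 cube at (4, 9.5) partially overlaps it — only the 0.56 mm² overlap (of its 199.50 mm²) is removed, clipping the outline — 1 connected region. The result has 1 disconnected region.

1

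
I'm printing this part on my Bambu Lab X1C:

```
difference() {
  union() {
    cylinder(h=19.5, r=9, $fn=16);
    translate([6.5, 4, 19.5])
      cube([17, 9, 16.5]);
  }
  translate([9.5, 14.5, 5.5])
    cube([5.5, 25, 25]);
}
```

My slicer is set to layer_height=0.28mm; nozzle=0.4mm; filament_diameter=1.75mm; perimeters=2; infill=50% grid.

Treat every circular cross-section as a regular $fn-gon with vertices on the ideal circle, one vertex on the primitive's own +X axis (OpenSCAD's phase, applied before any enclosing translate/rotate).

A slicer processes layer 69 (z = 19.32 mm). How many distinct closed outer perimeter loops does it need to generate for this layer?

1

At z = 19.32 mm: the cylinder: section is a regular 16-gon, circumradius r=9; the cube at (6.5, 4) does not reach this height (z outside [19.5, 36]); Taking the union: only the r=9 cylinder is present, so the union is just that shape — 1 connected region; the cube at (9.5, 14.5) is present — its section is the full 5.5×25 rectangle; Subtracting the remaining from the first: starting from the result so far, the 5.5×25 cube at (9.5, 14.5) misses the remaining region (no effect) — 1 connected region. The result has 1 disconnected region.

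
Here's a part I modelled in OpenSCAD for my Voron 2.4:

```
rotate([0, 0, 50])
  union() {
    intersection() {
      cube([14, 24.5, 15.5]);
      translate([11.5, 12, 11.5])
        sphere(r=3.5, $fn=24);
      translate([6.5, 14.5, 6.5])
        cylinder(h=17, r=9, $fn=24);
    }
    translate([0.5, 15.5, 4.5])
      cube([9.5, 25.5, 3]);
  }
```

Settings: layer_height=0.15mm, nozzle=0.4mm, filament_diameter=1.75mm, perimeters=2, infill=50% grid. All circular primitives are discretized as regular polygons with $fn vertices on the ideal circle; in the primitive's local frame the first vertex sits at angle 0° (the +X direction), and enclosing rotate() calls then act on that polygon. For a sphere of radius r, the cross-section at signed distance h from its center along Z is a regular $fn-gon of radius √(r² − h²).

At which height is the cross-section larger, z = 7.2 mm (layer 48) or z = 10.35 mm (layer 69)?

layer 48 (z = 7.2 mm)

Layer 48 (z = 7.2): the cube is present — its section is the full 14×24.5 rectangle (area 343.00 mm²); the sphere at (11.5, 12) does not reach this height (|z−center|=4.300 > r=3.5); the r=9 cylinder at (6.5, 14.5) contributes a regular 24-gon of circumradius 9 (area = (24/2)·9.000²·sin(360°/24) = 251.57 mm²); After intersecting: at least one operand is absent at this height, so nothing remains; the cube at (0.5, 15.5) (footprint 9.5×25.5) is included at this height (area 242.25 mm²); Taking the union: only the 9.5×25.5 cube at (0.5, 15.5) is present, so the union is just that shape — area = 242.25 mm²; (rotated 50° about Z; rotation is an isometry so areas/perimeters/island counts are preserved). So its area = 242.25 mm². Layer 69 (z = 10.35): the 14×24.5 cube contributes its full rectangle (area 343.00 mm²); the sphere at (11.5, 12): section is a regular 24-gon, circumradius = √(r²−h²) = √(3.5²−1.15²) = 3.306 (area = (24/2)·3.306²·sin(360°/24) = 33.94 mm²); the r=9 cylinder at (6.5, 14.5) gives a regular 24-gon of circumradius 9 (constant along its height) (area = (24/2)·9.000²·sin(360°/24) = 251.57 mm²); Keeping only the common overlap: the r=3.5 sphere at (11.5, 12) partially overlaps the 14×24.5 cube; clipping to the common part keeps 31.64 mm²; the running intersection lies inside the r=9 cylinder at (6.5, 14.5), so it is kept whole — area = 31.64 mm²; the cube at (0.5, 15.5) does not reach this height (z outside [4.5, 7.5]); Combining (union): only that combined region is present, so the union is just that shape — area = 31.64 mm²; (rotated 50° about Z; rotation is an isometry so areas/perimeters/island counts are preserved). So its area = 31.64 mm². Layer 48 is larger (242.25 vs 31.64 mm²).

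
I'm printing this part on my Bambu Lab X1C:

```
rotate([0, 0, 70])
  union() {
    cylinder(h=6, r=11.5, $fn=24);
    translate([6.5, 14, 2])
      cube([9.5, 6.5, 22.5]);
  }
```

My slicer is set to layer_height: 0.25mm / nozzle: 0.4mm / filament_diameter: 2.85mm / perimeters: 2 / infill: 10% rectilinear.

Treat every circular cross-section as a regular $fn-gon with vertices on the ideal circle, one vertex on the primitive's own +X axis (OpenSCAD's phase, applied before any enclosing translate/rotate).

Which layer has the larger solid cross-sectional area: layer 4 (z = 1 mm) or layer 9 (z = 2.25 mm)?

layer 9 (z = 2.25 mm)

Layer 4 (z = 1): the r=11.5 cylinder gives a regular 24-gon of circumradius 11.5 (constant along its height) (area = (24/2)·11.500²·sin(360°/24) = 410.75 mm²); the cube at (6.5, 14) does not reach this height (z outside [2, 24.5]); Combining (union): only the r=11.5 cylinder is present, so the union is just that shape — area = 410.75 mm²; (whole slice rotated 70° about Z — lengths, areas and connectivity unchanged). So its area = 410.75 mm². Layer 9 (z = 2.25): the cylinder: section is a regular 24-gon, circumradius r=11.5 (area = (24/2)·11.500²·sin(360°/24) = 410.75 mm²); the cube at (6.5, 14) (footprint 9.5×6.5) is included at this height (area 61.75 mm²); Combining (union): the 2 present regions are separate (no shared area or edge), so areas and boundary lengths simply add and each stays a separate island — area = 472.50 mm²; (rotated 70° about Z; rotation is an isometry so areas/perimeters/island counts are preserved). So its area = 472.50 mm². Layer 9 is larger (472.50 vs 410.75 mm²).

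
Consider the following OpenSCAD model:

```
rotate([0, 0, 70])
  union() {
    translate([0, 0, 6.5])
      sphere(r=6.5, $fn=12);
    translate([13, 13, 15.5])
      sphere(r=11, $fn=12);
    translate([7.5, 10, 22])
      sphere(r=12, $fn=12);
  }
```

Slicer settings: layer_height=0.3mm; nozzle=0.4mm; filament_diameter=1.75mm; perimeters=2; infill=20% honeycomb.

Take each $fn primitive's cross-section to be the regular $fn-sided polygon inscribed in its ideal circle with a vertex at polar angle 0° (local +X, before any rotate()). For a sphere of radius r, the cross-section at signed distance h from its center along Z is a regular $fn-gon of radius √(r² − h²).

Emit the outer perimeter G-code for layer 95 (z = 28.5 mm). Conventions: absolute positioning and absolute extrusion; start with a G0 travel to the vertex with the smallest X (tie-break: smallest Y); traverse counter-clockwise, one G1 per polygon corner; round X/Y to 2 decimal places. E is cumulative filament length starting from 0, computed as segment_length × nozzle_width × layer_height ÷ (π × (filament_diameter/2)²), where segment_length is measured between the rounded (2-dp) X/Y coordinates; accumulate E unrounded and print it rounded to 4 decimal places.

At z = 28.5 mm: the sphere is not intersected at this z (|z−center|=22.000 > r=6.5); the sphere at (13, 13) is not intersected at this z (|z−center|=13.000 > r=11); the sphere at (7.5, 10): section is a regular 12-gon, circumradius = √(r²−h²) = √(12²−6.5²) = 10.087; Taking the union: only the r=12 sphere at (7.5, 10) is present, so the union is just that shape — 1 connected region; (whole slice rotated 70° about Z — lengths, areas and connectivity unchanged). The outline is a single polygon with 12 vertices. Extrusion per mm of travel: 0.4 × 0.3 / (π × 0.875²) = 0.049890. Accumulating E over each segment gives final E = 3.1265.

G0 X-16.77 Y8.72 Z28.50
G1 X-14.56 Y3.98 E0.2609
G1 X-10.28 Y0.99 E0.5214
G1 X-5.08 Y0.53 E0.7818
G1 X-0.35 Y2.74 E1.0423
G1 X2.65 Y7.02 E1.3031
G1 X3.10 Y12.22 E1.5635
G1 X0.90 Y16.95 E1.8237
G1 X-3.38 Y19.95 E2.0845
G1 X-8.58 Y20.40 E2.3449
G1 X-13.32 Y18.20 E2.6056
G1 X-16.31 Y13.92 E2.8661
G1 X-16.77 Y8.72 E3.1265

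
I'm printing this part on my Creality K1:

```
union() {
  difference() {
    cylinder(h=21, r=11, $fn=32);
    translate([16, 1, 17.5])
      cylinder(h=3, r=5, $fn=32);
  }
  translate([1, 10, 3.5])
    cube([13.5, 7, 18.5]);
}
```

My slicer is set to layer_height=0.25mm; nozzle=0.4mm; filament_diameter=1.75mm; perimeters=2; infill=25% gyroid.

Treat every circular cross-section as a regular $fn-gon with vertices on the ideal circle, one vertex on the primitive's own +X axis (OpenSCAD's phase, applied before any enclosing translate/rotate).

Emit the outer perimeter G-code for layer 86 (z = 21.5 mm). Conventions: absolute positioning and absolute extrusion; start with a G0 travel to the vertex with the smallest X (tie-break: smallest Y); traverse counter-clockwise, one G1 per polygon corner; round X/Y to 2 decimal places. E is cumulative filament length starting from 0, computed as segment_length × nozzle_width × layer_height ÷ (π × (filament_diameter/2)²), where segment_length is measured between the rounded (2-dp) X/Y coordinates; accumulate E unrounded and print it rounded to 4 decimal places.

At z = 21.5 mm: the cylinder is absent (z outside [0, 21]); the cylinder at (16, 1) is absent (z outside [17.5, 20.5]); Taking the first minus the rest: the first operand is absent here, so nothing remains; the cube at (1, 10) is present — its section is the full 13.5×7 rectangle; Taking the union: only the 13.5×7 cube at (1, 10) is present, so the union is just that shape — 1 connected region. The outline is a single polygon with 4 vertices. Extrusion per mm of travel: 0.4 × 0.25 / (π × 0.875²) = 0.041575. Accumulating E over each segment gives final E = 1.7046.

G0 X1.00 Y10.00 Z21.50
G1 X14.50 Y10.00 E0.5613
G1 X14.50 Y17.00 E0.8523
G1 X1.00 Y17.00 E1.4136
G1 X1.00 Y10.00 E1.7046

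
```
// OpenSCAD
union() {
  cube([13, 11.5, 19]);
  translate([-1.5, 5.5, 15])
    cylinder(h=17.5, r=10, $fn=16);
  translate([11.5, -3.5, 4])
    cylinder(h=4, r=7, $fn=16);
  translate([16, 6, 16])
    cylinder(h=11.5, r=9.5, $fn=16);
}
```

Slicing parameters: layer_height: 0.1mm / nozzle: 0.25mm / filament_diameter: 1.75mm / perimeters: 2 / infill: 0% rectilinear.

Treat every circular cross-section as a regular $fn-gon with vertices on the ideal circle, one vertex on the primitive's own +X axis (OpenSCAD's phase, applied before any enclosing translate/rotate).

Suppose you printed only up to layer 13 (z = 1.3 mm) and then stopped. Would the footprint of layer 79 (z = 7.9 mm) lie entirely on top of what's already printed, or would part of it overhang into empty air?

Compare the two slices. At z = 1.3: the 13×11.5 cube contributes its full rectangle (area 149.50 mm²); the cylinder at (-1.5, 5.5) is absent (z outside [15, 32.5]); the cylinder at (11.5, -3.5) is not intersected at this z (z outside [4, 8]); the cylinder at (16, 6) is not intersected at this z (z outside [16, 27.5]); Combining (union): only the 13×11.5 cube is present, so the union is just that shape — area = 149.50 mm². At z = 7.9: the cube is present — its section is the full 13×11.5 rectangle (area 149.50 mm²); the cylinder at (-1.5, 5.5) does not reach this height (z outside [15, 32.5]); the r=7 cylinder at (11.5, -3.5) gives a regular 16-gon of circumradius 7 (constant along its height) (area = (16/2)·7.000²·sin(360°/16) = 150.01 mm²); the cylinder at (16, 6) is not intersected at this z (z outside [16, 27.5]); Combining (union): the regions partially overlap — summed areas 299.51 mm² minus the doubly-counted overlap 19.41 mm² gives 280.11 mm² — area = 280.11 mm². Checking containment: at z = 7.9 the cross-section extends beyond the z = 1.3 cross-section by about 130.61 mm².

part overhangs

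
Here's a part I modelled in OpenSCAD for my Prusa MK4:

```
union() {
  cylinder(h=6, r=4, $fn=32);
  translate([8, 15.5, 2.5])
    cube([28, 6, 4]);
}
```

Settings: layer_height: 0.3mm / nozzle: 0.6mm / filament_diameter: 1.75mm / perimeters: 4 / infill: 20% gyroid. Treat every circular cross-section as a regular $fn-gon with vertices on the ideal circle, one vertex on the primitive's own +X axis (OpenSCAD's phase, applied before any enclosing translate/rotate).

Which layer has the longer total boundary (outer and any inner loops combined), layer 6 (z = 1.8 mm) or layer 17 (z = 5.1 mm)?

Layer 6 (z = 1.8): the r=4 cylinder contributes a regular 32-gon of circumradius 4 (perimeter = 2·32·4.000·sin(180°/32) = 25.09 mm); the cube at (8, 15.5) is not intersected at this z (z outside [2.5, 6.5]); Combining (union): only the r=4 cylinder is present, so the union is just that shape — boundary = 25.09 mm. So its perimeter = 25.09 mm. Layer 17 (z = 5.1): the cylinder: section is a regular 32-gon, circumradius r=4 (perimeter = 2·32·4.000·sin(180°/32) = 25.09 mm); the 28×6 cube at (8, 15.5) contributes its full rectangle (perimeter 68.00 mm); Combining (union): the 2 present regions are separate (no shared area or edge), so areas and boundary lengths simply add and each stays a separate island — boundary = 93.09 mm. So its perimeter = 93.09 mm. Layer 17 is larger (93.09 vs 25.09 mm).

layer 17 (z = 5.1 mm)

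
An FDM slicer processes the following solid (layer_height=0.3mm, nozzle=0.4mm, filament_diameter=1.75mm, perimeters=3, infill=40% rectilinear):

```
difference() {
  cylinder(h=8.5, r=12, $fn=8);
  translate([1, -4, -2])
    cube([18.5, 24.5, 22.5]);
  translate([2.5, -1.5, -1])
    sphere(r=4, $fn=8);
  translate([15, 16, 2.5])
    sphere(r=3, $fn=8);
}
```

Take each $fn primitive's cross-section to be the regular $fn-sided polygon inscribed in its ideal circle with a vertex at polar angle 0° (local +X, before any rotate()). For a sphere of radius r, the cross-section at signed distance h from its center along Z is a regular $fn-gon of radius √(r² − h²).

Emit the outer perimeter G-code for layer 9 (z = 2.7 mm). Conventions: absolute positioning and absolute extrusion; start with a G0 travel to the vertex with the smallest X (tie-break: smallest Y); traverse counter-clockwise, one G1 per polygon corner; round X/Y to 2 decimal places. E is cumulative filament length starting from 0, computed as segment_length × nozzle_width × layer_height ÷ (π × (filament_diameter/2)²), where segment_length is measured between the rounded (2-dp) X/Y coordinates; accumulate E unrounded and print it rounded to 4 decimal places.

G0 X-12.00 Y0.00 Z2.70
G1 X-8.49 Y-8.49 E0.4583
G1 X0.00 Y-12.00 E0.9167
G1 X8.49 Y-8.49 E1.3750
G1 X10.34 Y-4.00 E1.6173
G1 X1.00 Y-4.00 E2.0833
G1 X1.00 Y-1.55 E2.2055
G1 X0.98 Y-1.50 E2.2082
G1 X1.00 Y-1.45 E2.2109
G1 X1.00 Y11.59 E2.8614
G1 X0.00 Y12.00 E2.9154
G1 X-8.49 Y8.49 E3.3737
G1 X-12.00 Y0.00 E3.8320

At z = 2.7 mm: the r=12 cylinder gives a regular 8-gon of circumradius 12 (constant along its height); the cube at (1, -4) is present — its section is the full 18.5×24.5 rectangle; the sphere at (2.5, -1.5): section is a regular 8-gon, circumradius = √(r²−h²) = √(4²−3.7²) = 1.520; the r=3 sphere at (15, 16) contributes a regular 8-gon of circumradius √(3²−0.2²) = 2.993; Subtracting the remaining from the first: starting from the r=12 cylinder, the 18.5×24.5 cube at (1, -4) partially overlaps it — only the 130.72 mm² overlap (of its 453.25 mm²) is removed, clipping the outline; the r=4 sphere at (2.5, -1.5) partially overlaps it — only the 0.00 mm² overlap (of its 6.53 mm²) is removed, clipping the outline; the r=3 sphere at (15, 16) misses the remaining region (no effect) — 1 connected region. The outline is a single polygon with 12 vertices. Extrusion per mm of travel: 0.4 × 0.3 / (π × 0.875²) = 0.049890. Accumulating E over each segment gives final E = 3.8320.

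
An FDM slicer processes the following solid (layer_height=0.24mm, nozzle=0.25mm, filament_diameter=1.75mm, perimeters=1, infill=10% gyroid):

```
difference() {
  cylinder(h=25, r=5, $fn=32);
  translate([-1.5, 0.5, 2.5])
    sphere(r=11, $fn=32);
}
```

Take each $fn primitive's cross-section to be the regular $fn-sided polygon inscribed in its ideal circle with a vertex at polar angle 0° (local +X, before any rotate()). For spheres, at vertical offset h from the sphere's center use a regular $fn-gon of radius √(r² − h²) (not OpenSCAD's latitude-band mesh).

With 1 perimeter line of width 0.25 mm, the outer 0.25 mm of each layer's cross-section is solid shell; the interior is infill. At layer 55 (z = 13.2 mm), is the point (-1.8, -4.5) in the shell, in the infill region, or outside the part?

At z = 13.2 mm: the cylinder: section is a regular 32-gon, circumradius r=5; the r=11 sphere at (-1.5, 0.5) contributes a regular 32-gon of circumradius √(11²−10.7²) = 2.551; Subtracting the remaining from the first: starting from the r=5 cylinder, the r=11 sphere at (-1.5, 0.5) lies wholly inside it (removes its full 20.32 mm² and its 16.01 mm outline becomes a hole wall) — 1 connected region with 1 hole. Overall, the cross-section is one region with 1 hole. The nearest boundary edge runs (-0.98, -4.90)→(-1.91, -4.62); distance from the point to it = 0.15 mm. The point is inside the cross-section, 0.15 mm from the nearest boundary — within the 0.25 mm shell band (1 × 0.25).

shell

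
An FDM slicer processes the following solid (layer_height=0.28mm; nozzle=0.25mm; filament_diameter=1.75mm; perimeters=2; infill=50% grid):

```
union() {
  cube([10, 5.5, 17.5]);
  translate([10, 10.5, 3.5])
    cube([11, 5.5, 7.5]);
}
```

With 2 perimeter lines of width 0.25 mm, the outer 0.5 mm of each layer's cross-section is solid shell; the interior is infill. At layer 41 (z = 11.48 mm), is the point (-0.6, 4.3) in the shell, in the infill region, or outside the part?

At z = 11.48 mm: the 10×5.5 cube contributes its full rectangle; the cube at (10, 10.5) is absent (z outside [3.5, 11]); Combining (union): only the 10×5.5 cube is present, so the union is just that shape — 1 connected region. Overall, the cross-section is a single solid region. The nearest boundary edge runs (0.00, 5.50)→(0.00, 0.00); distance from the point to it = 0.60 mm. The point is not inside any of the regions above, so it lies outside the cross-section (0.60 mm from the nearest boundary).

outside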